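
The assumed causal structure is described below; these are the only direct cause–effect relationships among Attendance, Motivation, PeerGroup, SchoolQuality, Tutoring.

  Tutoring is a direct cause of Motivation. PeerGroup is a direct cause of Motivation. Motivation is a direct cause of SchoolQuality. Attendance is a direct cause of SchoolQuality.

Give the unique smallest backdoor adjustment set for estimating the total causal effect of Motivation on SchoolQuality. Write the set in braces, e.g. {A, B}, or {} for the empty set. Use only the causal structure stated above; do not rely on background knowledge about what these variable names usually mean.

Variables eligible for adjustment (non-descendants of Motivation, excluding Motivation and SchoolQuality): {Attendance, PeerGroup, Tutoring}.
Backdoor paths from Motivation to SchoolQuality:
  (none)
With no backdoor paths the empty set already satisfies the criterion, and it is trivially minimal.

{}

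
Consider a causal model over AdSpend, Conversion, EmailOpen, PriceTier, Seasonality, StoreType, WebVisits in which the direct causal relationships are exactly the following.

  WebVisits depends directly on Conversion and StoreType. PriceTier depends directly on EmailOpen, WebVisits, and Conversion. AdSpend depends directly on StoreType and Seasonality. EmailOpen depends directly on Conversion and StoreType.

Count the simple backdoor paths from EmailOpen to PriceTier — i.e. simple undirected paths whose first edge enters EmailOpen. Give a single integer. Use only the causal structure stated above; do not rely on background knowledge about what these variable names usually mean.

4

A backdoor path from EmailOpen to PriceTier is any simple undirected path whose first edge points into EmailOpen (i.e. leaves EmailOpen via a parent).
Parents of EmailOpen: {Conversion, StoreType}.
Enumerating:
  P1: EmailOpen <- StoreType -> WebVisits <- Conversion -> PriceTier
  P2: EmailOpen <- StoreType -> WebVisits -> PriceTier
  P3: EmailOpen <- Conversion -> WebVisits -> PriceTier
  P4: EmailOpen <- Conversion -> PriceTier
That exhausts the simple backdoor paths. Count: 4.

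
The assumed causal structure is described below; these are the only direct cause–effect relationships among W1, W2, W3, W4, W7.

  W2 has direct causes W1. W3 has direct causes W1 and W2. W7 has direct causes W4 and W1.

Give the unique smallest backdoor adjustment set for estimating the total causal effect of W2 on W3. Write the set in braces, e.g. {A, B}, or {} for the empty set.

{W1}

Variables eligible for adjustment (non-descendants of W2, excluding W2 and W3): {W1, W4, W7}.
Backdoor paths from W2 to W3:
  P1: W2 <- W1 -> W3
The empty set is not sufficient: P1 (W2 <- W1 -> W3) has no collider blocking it and no conditioned non-collider, so it is open.
Try {W1}:
  P1: blocked at fork node W1 ∈ conditioning set.
{W1} contains no descendant of W2 and blocks every backdoor path.
No other singleton works — e.g. {W4} leaves P1 open — so {W1} is the unique smallest valid adjustment set.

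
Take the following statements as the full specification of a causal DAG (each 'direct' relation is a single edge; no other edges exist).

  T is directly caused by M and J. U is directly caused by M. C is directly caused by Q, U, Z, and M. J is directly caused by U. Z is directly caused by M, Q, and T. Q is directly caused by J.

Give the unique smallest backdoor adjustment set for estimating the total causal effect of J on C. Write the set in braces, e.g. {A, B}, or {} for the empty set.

{U}

Variables eligible for adjustment (non-descendants of J, excluding J and C): {M, U}.
Backdoor paths from J to C:
  P1: J <- U <- M -> T -> Z <- Q -> C
  P2: J <- U <- M -> T -> Z -> C
  P3: J <- U <- M -> Z <- Q -> C
  P4: J <- U <- M -> Z -> C
  P5: J <- U <- M -> C
  P6: J <- U -> C
The empty set is not sufficient: P2 (J <- U <- M -> T -> Z -> C) has no collider blocking it and no conditioned non-collider, so it is open.
Try {U}:
  P1: blocked at chain node U ∈ conditioning set.
  P2: blocked at chain node U ∈ conditioning set.
  P3: blocked at chain node U ∈ conditioning set.
  P4: blocked at chain node U ∈ conditioning set.
  P5: blocked at chain node U ∈ conditioning set.
  P6: blocked at fork node U ∈ conditioning set.
{U} contains no descendant of J and blocks every backdoor path.
No other singleton works — e.g. {M} leaves P6 open — so {U} is the unique smallest valid adjustment set.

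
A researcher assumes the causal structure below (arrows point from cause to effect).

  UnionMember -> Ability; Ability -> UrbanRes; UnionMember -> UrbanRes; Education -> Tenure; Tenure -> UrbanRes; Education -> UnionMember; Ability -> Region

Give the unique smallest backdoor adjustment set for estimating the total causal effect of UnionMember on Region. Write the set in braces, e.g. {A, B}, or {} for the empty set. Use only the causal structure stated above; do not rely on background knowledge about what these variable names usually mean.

Variables eligible for adjustment (non-descendants of UnionMember, excluding UnionMember and Region): {Education, Tenure}.
Backdoor paths from UnionMember to Region:
  P1: UnionMember <- Education -> Tenure -> UrbanRes <- Ability -> Region
Each backdoor path contains an unconditioned collider, so every path is already blocked with the empty conditioning set:
  P1: blocked at collider UrbanRes (neither it nor any descendant is in the conditioning set).
The empty set is therefore the unique smallest valid set.

{}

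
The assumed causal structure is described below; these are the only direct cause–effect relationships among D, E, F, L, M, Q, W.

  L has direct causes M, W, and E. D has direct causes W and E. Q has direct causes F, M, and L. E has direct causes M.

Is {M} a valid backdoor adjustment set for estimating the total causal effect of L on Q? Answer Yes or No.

Backdoor paths from L to Q (paths whose first edge points into L):
  P1: L <- W -> D <- E <- M -> Q
  P2: L <- M -> Q
  P3: L <- E <- M -> Q
Condition 1 (no descendant of L in the set): holds — descendants of L are {Q}; none are in {M}.
Condition 2 (every backdoor path blocked by {M}):
  P1: blocked at collider D (neither it nor any descendant is in the conditioning set).
  P2: blocked at fork node M ∈ conditioning set.
  P3: blocked at fork node M ∈ conditioning set.
{M} satisfies the backdoor criterion.

Yes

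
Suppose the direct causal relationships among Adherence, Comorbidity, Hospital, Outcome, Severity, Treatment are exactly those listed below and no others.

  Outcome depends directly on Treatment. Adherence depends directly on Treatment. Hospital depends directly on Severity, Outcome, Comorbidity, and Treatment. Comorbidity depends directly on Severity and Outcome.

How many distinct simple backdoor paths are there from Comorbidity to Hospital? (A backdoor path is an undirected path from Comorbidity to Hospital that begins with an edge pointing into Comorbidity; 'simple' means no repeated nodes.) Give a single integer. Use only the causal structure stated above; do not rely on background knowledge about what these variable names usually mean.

A backdoor path from Comorbidity to Hospital is any simple undirected path whose first edge points into Comorbidity (i.e. leaves Comorbidity via a parent).
Parents of Comorbidity: {Outcome, Severity}.
Enumerating:
  P1: Comorbidity <- Severity -> Hospital
  P2: Comorbidity <- Outcome <- Treatment -> Hospital
  P3: Comorbidity <- Outcome -> Hospital
That exhausts the simple backdoor paths. Count: 3.

3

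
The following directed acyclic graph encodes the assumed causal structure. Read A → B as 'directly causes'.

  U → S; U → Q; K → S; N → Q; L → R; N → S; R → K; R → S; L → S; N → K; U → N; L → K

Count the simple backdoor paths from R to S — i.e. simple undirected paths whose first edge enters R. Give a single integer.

A backdoor path from R to S is any simple undirected path whose first edge points into R (i.e. leaves R via a parent).
Parents of R: {L}.
Enumerating:
  P1: R <- L -> K <- N <- U -> S
  P2: R <- L -> K <- N -> S
  P3: R <- L -> K <- N -> Q <- U -> S
  P4: R <- L -> K -> S
  P5: R <- L -> S
That exhausts the simple backdoor paths. Count: 5.

5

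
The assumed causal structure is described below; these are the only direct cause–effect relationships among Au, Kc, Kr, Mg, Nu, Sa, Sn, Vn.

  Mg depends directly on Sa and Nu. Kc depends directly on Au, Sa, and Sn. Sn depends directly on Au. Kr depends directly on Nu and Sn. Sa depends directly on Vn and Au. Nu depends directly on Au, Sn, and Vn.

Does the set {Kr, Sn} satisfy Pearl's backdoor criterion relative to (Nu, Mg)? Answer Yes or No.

No

Backdoor paths from Nu to Mg (paths whose first edge points into Nu):
  P1: Nu <- Au -> Sn -> Kc <- Sa -> Mg
  P2: Nu <- Au -> Sa -> Mg
  P3: Nu <- Au -> Kc <- Sa -> Mg
  P4: Nu <- Sn <- Au -> Sa -> Mg
  P5: Nu <- Sn <- Au -> Kc <- Sa -> Mg
  P6: Nu <- Sn -> Kc <- Au -> Sa -> Mg
  P7: Nu <- Sn -> Kc <- Sa -> Mg
  P8: Nu <- Vn -> Sa -> Mg
Condition 1 (no descendant of Nu in the set): FAILS — Kr is a descendant of Nu.
Condition 2 (every backdoor path blocked by {Kr, Sn}):
  P1: blocked at chain node Sn ∈ conditioning set.
  P2: open — no interior node is in the conditioning set.
  P3: blocked at collider Kc (neither it nor any descendant is in the conditioning set).
  P4: blocked at chain node Sn ∈ conditioning set.
  P5: blocked at chain node Sn ∈ conditioning set.
  P6: blocked at fork node Sn ∈ conditioning set.
  P7: blocked at fork node Sn ∈ conditioning set.
  P8: open — no interior node is in the conditioning set.
{Kr, Sn} does not satisfy the backdoor criterion.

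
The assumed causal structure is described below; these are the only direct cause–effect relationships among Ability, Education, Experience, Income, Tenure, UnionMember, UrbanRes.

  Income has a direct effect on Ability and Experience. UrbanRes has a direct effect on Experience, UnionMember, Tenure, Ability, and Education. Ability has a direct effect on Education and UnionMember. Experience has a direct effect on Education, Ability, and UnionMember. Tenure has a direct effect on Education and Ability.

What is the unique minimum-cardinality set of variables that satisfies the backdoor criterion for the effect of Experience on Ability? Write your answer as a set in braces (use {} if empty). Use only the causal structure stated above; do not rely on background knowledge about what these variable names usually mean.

Variables eligible for adjustment (non-descendants of Experience, excluding Experience and Ability): {Income, Tenure, UrbanRes}.
Backdoor paths from Experience to Ability:
  P1: Experience <- UrbanRes -> Tenure -> Ability
  P2: Experience <- UrbanRes -> Tenure -> Education <- Ability
  P3: Experience <- UrbanRes -> Ability
  P4: Experience <- UrbanRes -> UnionMember <- Ability
  P5: Experience <- UrbanRes -> Education <- Tenure -> Ability
  P6: Experience <- UrbanRes -> Education <- Ability
  P7: Experience <- Income -> Ability
The empty set is not sufficient: P1 (Experience <- UrbanRes -> Tenure -> Ability) has no collider blocking it and no conditioned non-collider, so it is open.
Try {Income, UrbanRes}:
  P1: blocked at fork node UrbanRes ∈ conditioning set.
  P2: blocked at fork node UrbanRes ∈ conditioning set.
  P3: blocked at fork node UrbanRes ∈ conditioning set.
  P4: blocked at fork node UrbanRes ∈ conditioning set.
  P5: blocked at fork node UrbanRes ∈ conditioning set.
  P6: blocked at fork node UrbanRes ∈ conditioning set.
  P7: blocked at fork node Income ∈ conditioning set.
{Income, UrbanRes} contains no descendant of Experience and blocks every backdoor path.
Every element of {Income, UrbanRes} is needed (dropping Income leaves P7 open; dropping UrbanRes leaves P1 open), so no proper subset is valid.
Among all size-2 subsets of the eligible variables, only {Income, UrbanRes} blocks every backdoor path, so it is the unique smallest valid adjustment set.

{Income, UrbanRes}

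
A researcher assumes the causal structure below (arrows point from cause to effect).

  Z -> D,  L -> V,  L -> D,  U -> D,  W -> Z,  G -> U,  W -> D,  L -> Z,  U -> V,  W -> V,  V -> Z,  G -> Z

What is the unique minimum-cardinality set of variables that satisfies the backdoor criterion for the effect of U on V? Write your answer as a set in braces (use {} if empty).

Variables eligible for adjustment (non-descendants of U, excluding U and V): {G, L, W}.
Backdoor paths from U to V:
  P1: U <- G -> Z <- L -> V
  P2: U <- G -> Z <- L -> D <- W -> V
  P3: U <- G -> Z <- W -> V
  P4: U <- G -> Z <- W -> D <- L -> V
  P5: U <- G -> Z <- V
  P6: U <- G -> Z -> D <- L -> V
  P7: U <- G -> Z -> D <- W -> V
Each backdoor path contains an unconditioned collider, so every path is already blocked with the empty conditioning set:
  P1: blocked at collider Z (neither it nor any descendant is in the conditioning set).
  P2: blocked at collider Z (neither it nor any descendant is in the conditioning set).
  P3: blocked at collider Z (neither it nor any descendant is in the conditioning set).
  P4: blocked at collider Z (neither it nor any descendant is in the conditioning set).
  P5: blocked at collider Z (neither it nor any descendant is in the conditioning set).
  P6: blocked at collider D (neither it nor any descendant is in the conditioning set).
  P7: blocked at collider D (neither it nor any descendant is in the conditioning set).
The empty set is therefore the unique smallest valid set.

{}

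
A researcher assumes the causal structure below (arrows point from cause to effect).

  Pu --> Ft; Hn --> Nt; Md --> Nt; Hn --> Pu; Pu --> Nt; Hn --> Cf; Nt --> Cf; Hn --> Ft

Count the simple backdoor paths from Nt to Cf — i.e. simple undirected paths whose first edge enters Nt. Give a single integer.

A backdoor path from Nt to Cf is any simple undirected path whose first edge points into Nt (i.e. leaves Nt via a parent).
Parents of Nt: {Hn, Md, Pu}.
Enumerating:
  P1: Nt <- Hn -> Cf
  P2: Nt <- Pu <- Hn -> Cf
  P3: Nt <- Pu -> Ft <- Hn -> Cf
That exhausts the simple backdoor paths. Count: 3.

3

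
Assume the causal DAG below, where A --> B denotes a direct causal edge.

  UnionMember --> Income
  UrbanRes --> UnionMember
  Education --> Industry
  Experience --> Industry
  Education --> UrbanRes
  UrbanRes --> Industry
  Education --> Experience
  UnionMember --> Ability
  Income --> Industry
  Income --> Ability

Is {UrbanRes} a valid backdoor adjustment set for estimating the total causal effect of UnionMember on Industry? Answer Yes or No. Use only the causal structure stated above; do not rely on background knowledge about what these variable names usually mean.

Yes

Backdoor paths from UnionMember to Industry (paths whose first edge points into UnionMember):
  P1: UnionMember <- UrbanRes <- Education -> Experience -> Industry
  P2: UnionMember <- UrbanRes <- Education -> Industry
  P3: UnionMember <- UrbanRes -> Industry
Condition 1 (no descendant of UnionMember in the set): holds — descendants of UnionMember are {Ability, Income, Industry}; none are in {UrbanRes}.
Condition 2 (every backdoor path blocked by {UrbanRes}):
  P1: blocked at chain node UrbanRes ∈ conditioning set.
  P2: blocked at chain node UrbanRes ∈ conditioning set.
  P3: blocked at fork node UrbanRes ∈ conditioning set.
{UrbanRes} satisfies the backdoor criterion.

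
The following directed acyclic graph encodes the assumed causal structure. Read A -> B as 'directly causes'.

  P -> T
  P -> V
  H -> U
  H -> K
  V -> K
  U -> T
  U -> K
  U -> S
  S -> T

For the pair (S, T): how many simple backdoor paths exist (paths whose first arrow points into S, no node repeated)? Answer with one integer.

3

A backdoor path from S to T is any simple undirected path whose first edge points into S (i.e. leaves S via a parent).
Parents of S: {U}.
Enumerating:
  P1: S <- U <- H -> K <- V <- P -> T
  P2: S <- U -> K <- V <- P -> T
  P3: S <- U -> T
That exhausts the simple backdoor paths. Count: 3.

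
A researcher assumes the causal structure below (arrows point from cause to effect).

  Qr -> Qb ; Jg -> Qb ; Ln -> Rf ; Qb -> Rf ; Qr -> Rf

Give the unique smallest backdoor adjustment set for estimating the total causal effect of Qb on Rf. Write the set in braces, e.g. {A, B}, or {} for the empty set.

{Qr}

Variables eligible for adjustment (non-descendants of Qb, excluding Qb and Rf): {Jg, Ln, Qr}.
Backdoor paths from Qb to Rf:
  P1: Qb <- Qr -> Rf
The empty set is not sufficient: P1 (Qb <- Qr -> Rf) has no collider blocking it and no conditioned non-collider, so it is open.
Try {Qr}:
  P1: blocked at fork node Qr ∈ conditioning set.
{Qr} contains no descendant of Qb and blocks every backdoor path.
No other singleton works — e.g. {Jg} leaves P1 open — so {Qr} is the unique smallest valid adjustment set.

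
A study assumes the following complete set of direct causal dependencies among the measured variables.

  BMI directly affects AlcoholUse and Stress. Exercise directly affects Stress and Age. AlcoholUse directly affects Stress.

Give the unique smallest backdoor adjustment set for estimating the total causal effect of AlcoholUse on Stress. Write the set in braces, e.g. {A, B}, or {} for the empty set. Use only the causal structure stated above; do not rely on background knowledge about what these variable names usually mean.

{BMI}

Variables eligible for adjustment (non-descendants of AlcoholUse, excluding AlcoholUse and Stress): {Age, BMI, Exercise}.
Backdoor paths from AlcoholUse to Stress:
  P1: AlcoholUse <- BMI -> Stress
The empty set is not sufficient: P1 (AlcoholUse <- BMI -> Stress) has no collider blocking it and no conditioned non-collider, so it is open.
Try {BMI}:
  P1: blocked at fork node BMI ∈ conditioning set.
{BMI} contains no descendant of AlcoholUse and blocks every backdoor path.
No other singleton works — e.g. {Exercise} leaves P1 open — so {BMI} is the unique smallest valid adjustment set.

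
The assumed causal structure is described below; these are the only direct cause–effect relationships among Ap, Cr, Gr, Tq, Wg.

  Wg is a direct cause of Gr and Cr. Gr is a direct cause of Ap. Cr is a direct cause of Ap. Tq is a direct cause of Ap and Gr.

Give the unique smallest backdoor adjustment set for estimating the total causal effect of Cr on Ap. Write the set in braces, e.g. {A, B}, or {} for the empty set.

Variables eligible for adjustment (non-descendants of Cr, excluding Cr and Ap): {Gr, Tq, Wg}.
Backdoor paths from Cr to Ap:
  P1: Cr <- Wg -> Gr <- Tq -> Ap
  P2: Cr <- Wg -> Gr -> Ap
The empty set is not sufficient: P2 (Cr <- Wg -> Gr -> Ap) has no collider blocking it and no conditioned non-collider, so it is open.
Try {Wg}:
  P1: blocked at fork node Wg ∈ conditioning set.
  P2: blocked at fork node Wg ∈ conditioning set.
{Wg} contains no descendant of Cr and blocks every backdoor path.
No other singleton works — e.g. {Tq} leaves P2 open — so {Wg} is the unique smallest valid adjustment set.

{Wg}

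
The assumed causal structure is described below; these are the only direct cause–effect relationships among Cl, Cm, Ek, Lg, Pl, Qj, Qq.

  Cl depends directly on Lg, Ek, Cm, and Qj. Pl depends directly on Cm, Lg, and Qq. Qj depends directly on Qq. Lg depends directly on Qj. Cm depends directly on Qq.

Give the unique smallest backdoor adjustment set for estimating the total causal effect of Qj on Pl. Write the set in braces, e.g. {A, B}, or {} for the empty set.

{Qq}

Variables eligible for adjustment (non-descendants of Qj, excluding Qj and Pl): {Cm, Ek, Qq}.
Backdoor paths from Qj to Pl:
  P1: Qj <- Qq -> Cm -> Cl <- Lg -> Pl
  P2: Qj <- Qq -> Cm -> Pl
  P3: Qj <- Qq -> Pl
The empty set is not sufficient: P2 (Qj <- Qq -> Cm -> Pl) has no collider blocking it and no conditioned non-collider, so it is open.
Try {Qq}:
  P1: blocked at fork node Qq ∈ conditioning set.
  P2: blocked at fork node Qq ∈ conditioning set.
  P3: blocked at fork node Qq ∈ conditioning set.
{Qq} contains no descendant of Qj and blocks every backdoor path.
No other singleton works — e.g. {Ek} leaves P2 open — so {Qq} is the unique smallest valid adjustment set.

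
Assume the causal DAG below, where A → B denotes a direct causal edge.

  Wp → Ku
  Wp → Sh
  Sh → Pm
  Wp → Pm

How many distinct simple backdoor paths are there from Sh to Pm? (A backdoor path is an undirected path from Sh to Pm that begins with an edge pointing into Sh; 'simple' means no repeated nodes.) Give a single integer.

1

A backdoor path from Sh to Pm is any simple undirected path whose first edge points into Sh (i.e. leaves Sh via a parent).
Parents of Sh: {Wp}.
Enumerating:
  P1: Sh <- Wp -> Pm
That exhausts the simple backdoor paths. Count: 1.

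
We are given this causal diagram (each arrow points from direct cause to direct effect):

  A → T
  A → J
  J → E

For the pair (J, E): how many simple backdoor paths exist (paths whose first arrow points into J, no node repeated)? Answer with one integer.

A backdoor path from J to E is any simple undirected path whose first edge points into J (i.e. leaves J via a parent).
Parents of J: {A}.
No simple path from any parent of J reaches E without revisiting J, so there are no backdoor paths.

0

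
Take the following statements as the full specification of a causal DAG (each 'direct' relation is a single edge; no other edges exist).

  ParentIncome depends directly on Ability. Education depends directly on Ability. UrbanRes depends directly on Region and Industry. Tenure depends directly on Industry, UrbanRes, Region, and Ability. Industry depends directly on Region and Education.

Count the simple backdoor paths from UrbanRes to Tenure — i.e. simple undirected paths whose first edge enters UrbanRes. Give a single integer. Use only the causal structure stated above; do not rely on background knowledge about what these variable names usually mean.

6

A backdoor path from UrbanRes to Tenure is any simple undirected path whose first edge points into UrbanRes (i.e. leaves UrbanRes via a parent).
Parents of UrbanRes: {Industry, Region}.
Enumerating:
  P1: UrbanRes <- Region -> Industry <- Education <- Ability -> Tenure
  P2: UrbanRes <- Region -> Industry -> Tenure
  P3: UrbanRes <- Region -> Tenure
  P4: UrbanRes <- Industry <- Education <- Ability -> Tenure
  P5: UrbanRes <- Industry <- Region -> Tenure
  P6: UrbanRes <- Industry -> Tenure
That exhausts the simple backdoor paths. Count: 6.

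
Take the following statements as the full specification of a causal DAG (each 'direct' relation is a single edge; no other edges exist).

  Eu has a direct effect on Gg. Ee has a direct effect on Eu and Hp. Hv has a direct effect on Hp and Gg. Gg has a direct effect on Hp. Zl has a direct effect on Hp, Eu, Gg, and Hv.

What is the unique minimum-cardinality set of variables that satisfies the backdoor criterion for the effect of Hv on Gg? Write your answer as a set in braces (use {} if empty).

Variables eligible for adjustment (non-descendants of Hv, excluding Hv and Gg): {Ee, Eu, Zl}.
Backdoor paths from Hv to Gg:
  P1: Hv <- Zl -> Eu <- Ee -> Hp <- Gg
  P2: Hv <- Zl -> Eu -> Gg
  P3: Hv <- Zl -> Gg
  P4: Hv <- Zl -> Hp <- Ee -> Eu -> Gg
  P5: Hv <- Zl -> Hp <- Gg
The empty set is not sufficient: P2 (Hv <- Zl -> Eu -> Gg) has no collider blocking it and no conditioned non-collider, so it is open.
Try {Zl}:
  P1: blocked at fork node Zl ∈ conditioning set.
  P2: blocked at fork node Zl ∈ conditioning set.
  P3: blocked at fork node Zl ∈ conditioning set.
  P4: blocked at fork node Zl ∈ conditioning set.
  P5: blocked at fork node Zl ∈ conditioning set.
{Zl} contains no descendant of Hv and blocks every backdoor path.
No other singleton works — e.g. {Ee} leaves P2 open — so {Zl} is the unique smallest valid adjustment set.

{Zl}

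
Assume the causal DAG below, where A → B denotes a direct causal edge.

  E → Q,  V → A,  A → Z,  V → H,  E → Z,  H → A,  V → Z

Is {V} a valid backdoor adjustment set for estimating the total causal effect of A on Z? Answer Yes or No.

Backdoor paths from A to Z (paths whose first edge points into A):
  P1: A <- V -> Z
  P2: A <- H <- V -> Z
Condition 1 (no descendant of A in the set): holds — descendants of A are {Z}; none are in {V}.
Condition 2 (every backdoor path blocked by {V}):
  P1: blocked at fork node V ∈ conditioning set.
  P2: blocked at fork node V ∈ conditioning set.
{V} satisfies the backdoor criterion.

Yes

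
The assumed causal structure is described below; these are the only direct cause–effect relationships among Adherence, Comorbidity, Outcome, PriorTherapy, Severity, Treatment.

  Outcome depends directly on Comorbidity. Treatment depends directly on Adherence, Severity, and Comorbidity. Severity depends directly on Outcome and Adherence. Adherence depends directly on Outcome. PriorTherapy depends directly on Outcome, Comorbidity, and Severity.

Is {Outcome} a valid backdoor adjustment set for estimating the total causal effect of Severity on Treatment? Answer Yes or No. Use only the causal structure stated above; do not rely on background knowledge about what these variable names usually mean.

No

Backdoor paths from Severity to Treatment (paths whose first edge points into Severity):
  P1: Severity <- Outcome <- Comorbidity -> Treatment
  P2: Severity <- Outcome -> Adherence -> Treatment
  P3: Severity <- Outcome -> PriorTherapy <- Comorbidity -> Treatment
  P4: Severity <- Adherence <- Outcome <- Comorbidity -> Treatment
  P5: Severity <- Adherence <- Outcome -> PriorTherapy <- Comorbidity -> Treatment
  P6: Severity <- Adherence -> Treatment
Condition 1 (no descendant of Severity in the set): holds — descendants of Severity are {PriorTherapy, Treatment}; none are in {Outcome}.
Condition 2 (every backdoor path blocked by {Outcome}):
  P1: blocked at chain node Outcome ∈ conditioning set.
  P2: blocked at fork node Outcome ∈ conditioning set.
  P3: blocked at fork node Outcome ∈ conditioning set.
  P4: blocked at chain node Outcome ∈ conditioning set.
  P5: blocked at fork node Outcome ∈ conditioning set.
  P6: open — no interior node is in the conditioning set.
{Outcome} does not satisfy the backdoor criterion.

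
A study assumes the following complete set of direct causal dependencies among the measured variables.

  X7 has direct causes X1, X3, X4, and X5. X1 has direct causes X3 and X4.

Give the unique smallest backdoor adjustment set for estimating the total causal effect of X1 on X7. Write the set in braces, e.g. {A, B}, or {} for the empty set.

Variables eligible for adjustment (non-descendants of X1, excluding X1 and X7): {X3, X4, X5}.
Backdoor paths from X1 to X7:
  P1: X1 <- X3 -> X7
  P2: X1 <- X4 -> X7
The empty set is not sufficient: P1 (X1 <- X3 -> X7) has no collider blocking it and no conditioned non-collider, so it is open.
Try {X3, X4}:
  P1: blocked at fork node X3 ∈ conditioning set.
  P2: blocked at fork node X4 ∈ conditioning set.
{X3, X4} contains no descendant of X1 and blocks every backdoor path.
Every element of {X3, X4} is needed (dropping X3 leaves P1 open; dropping X4 leaves P2 open), so no proper subset is valid.
Among all size-2 subsets of the eligible variables, only {X3, X4} blocks every backdoor path, so it is the unique smallest valid adjustment set.

{X3, X4}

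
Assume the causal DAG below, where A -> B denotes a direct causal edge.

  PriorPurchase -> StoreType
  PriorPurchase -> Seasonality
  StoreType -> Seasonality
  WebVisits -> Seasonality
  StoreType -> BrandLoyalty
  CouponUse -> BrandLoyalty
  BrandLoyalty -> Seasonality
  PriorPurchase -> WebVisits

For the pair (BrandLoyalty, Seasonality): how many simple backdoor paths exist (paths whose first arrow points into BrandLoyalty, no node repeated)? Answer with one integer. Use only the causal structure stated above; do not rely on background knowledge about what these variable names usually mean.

3

A backdoor path from BrandLoyalty to Seasonality is any simple undirected path whose first edge points into BrandLoyalty (i.e. leaves BrandLoyalty via a parent).
Parents of BrandLoyalty: {CouponUse, StoreType}.
Enumerating:
  P1: BrandLoyalty <- StoreType <- PriorPurchase -> WebVisits -> Seasonality
  P2: BrandLoyalty <- StoreType <- PriorPurchase -> Seasonality
  P3: BrandLoyalty <- StoreType -> Seasonality
That exhausts the simple backdoor paths. Count: 3.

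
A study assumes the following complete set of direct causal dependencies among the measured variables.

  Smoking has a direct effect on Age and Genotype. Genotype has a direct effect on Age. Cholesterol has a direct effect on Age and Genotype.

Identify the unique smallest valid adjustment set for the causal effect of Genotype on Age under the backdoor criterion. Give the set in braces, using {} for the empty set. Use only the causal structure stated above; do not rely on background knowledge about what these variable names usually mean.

{Cholesterol, Smoking}

Variables eligible for adjustment (non-descendants of Genotype, excluding Genotype and Age): {Cholesterol, Smoking}.
Backdoor paths from Genotype to Age:
  P1: Genotype <- Smoking -> Age
  P2: Genotype <- Cholesterol -> Age
The empty set is not sufficient: P1 (Genotype <- Smoking -> Age) has no collider blocking it and no conditioned non-collider, so it is open.
Try {Cholesterol, Smoking}:
  P1: blocked at fork node Smoking ∈ conditioning set.
  P2: blocked at fork node Cholesterol ∈ conditioning set.
{Cholesterol, Smoking} contains no descendant of Genotype and blocks every backdoor path.
Every element of {Cholesterol, Smoking} is needed (dropping Cholesterol leaves P2 open; dropping Smoking leaves P1 open), so no proper subset is valid.
Among all size-2 subsets of the eligible variables, only {Cholesterol, Smoking} blocks every backdoor path, so it is the unique smallest valid adjustment set.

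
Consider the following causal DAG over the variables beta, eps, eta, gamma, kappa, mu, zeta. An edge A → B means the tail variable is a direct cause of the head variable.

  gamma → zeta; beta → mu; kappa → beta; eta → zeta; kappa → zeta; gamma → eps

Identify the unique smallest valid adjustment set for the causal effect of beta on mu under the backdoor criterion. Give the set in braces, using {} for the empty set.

Variables eligible for adjustment (non-descendants of beta, excluding beta and mu): {eps, eta, gamma, kappa, zeta}.
Backdoor paths from beta to mu:
  (none)
With no backdoor paths the empty set already satisfies the criterion, and it is trivially minimal.

{}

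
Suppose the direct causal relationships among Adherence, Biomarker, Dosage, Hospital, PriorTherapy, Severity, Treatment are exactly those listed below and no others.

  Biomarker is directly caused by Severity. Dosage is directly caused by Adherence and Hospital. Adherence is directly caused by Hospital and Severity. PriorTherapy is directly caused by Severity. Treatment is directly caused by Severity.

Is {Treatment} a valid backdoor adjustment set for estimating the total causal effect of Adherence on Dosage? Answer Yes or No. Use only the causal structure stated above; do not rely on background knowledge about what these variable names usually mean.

Backdoor paths from Adherence to Dosage (paths whose first edge points into Adherence):
  P1: Adherence <- Hospital -> Dosage
Condition 1 (no descendant of Adherence in the set): holds — descendants of Adherence are {Dosage}; none are in {Treatment}.
Condition 2 (every backdoor path blocked by {Treatment}):
  P1: open — no interior node is in the conditioning set.
{Treatment} does not satisfy the backdoor criterion.

No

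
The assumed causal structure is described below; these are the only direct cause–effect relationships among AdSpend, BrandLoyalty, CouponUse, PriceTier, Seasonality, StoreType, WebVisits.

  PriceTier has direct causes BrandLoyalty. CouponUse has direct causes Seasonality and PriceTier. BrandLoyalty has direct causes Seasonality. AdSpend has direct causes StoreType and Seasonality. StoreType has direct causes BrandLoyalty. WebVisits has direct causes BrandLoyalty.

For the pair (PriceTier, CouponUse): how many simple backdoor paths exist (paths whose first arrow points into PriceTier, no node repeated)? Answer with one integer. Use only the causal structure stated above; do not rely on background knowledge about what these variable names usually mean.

A backdoor path from PriceTier to CouponUse is any simple undirected path whose first edge points into PriceTier (i.e. leaves PriceTier via a parent).
Parents of PriceTier: {BrandLoyalty}.
Enumerating:
  P1: PriceTier <- BrandLoyalty <- Seasonality -> CouponUse
  P2: PriceTier <- BrandLoyalty -> StoreType -> AdSpend <- Seasonality -> CouponUse
That exhausts the simple backdoor paths. Count: 2.

2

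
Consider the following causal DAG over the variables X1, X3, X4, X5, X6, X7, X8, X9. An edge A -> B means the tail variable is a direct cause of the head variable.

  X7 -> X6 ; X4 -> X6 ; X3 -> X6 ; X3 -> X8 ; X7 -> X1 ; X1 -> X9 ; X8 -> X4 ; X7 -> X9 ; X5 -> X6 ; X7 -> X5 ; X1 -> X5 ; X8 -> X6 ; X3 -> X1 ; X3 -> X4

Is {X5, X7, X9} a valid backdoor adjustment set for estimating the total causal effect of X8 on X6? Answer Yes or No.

No

Backdoor paths from X8 to X6 (paths whose first edge points into X8):
  P1: X8 <- X3 -> X1 <- X7 -> X5 -> X6
  P2: X8 <- X3 -> X1 <- X7 -> X6
  P3: X8 <- X3 -> X1 -> X5 <- X7 -> X6
  P4: X8 <- X3 -> X1 -> X5 -> X6
  P5: X8 <- X3 -> X1 -> X9 <- X7 -> X5 -> X6
  P6: X8 <- X3 -> X1 -> X9 <- X7 -> X6
  P7: X8 <- X3 -> X4 -> X6
  P8: X8 <- X3 -> X6
Condition 1 (no descendant of X8 in the set): holds — descendants of X8 are {X4, X6}; none are in {X5, X7, X9}.
Condition 2 (every backdoor path blocked by {X5, X7, X9}):
  P1: blocked at fork node X7 ∈ conditioning set.
  P2: blocked at fork node X7 ∈ conditioning set.
  P3: blocked at fork node X7 ∈ conditioning set.
  P4: blocked at chain node X5 ∈ conditioning set.
  P5: blocked at fork node X7 ∈ conditioning set.
  P6: blocked at fork node X7 ∈ conditioning set.
  P7: open — no interior node is in the conditioning set.
  P8: open — no interior node is in the conditioning set.
{X5, X7, X9} does not satisfy the backdoor criterion.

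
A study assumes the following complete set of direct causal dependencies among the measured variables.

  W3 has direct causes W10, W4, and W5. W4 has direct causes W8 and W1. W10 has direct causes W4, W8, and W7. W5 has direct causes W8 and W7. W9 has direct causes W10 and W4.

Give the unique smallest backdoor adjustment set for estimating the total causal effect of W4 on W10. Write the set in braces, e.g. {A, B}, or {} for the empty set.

Variables eligible for adjustment (non-descendants of W4, excluding W4 and W10): {W1, W5, W7, W8}.
Backdoor paths from W4 to W10:
  P1: W4 <- W8 -> W5 <- W7 -> W10
  P2: W4 <- W8 -> W5 -> W3 <- W10
  P3: W4 <- W8 -> W10
The empty set is not sufficient: P3 (W4 <- W8 -> W10) has no collider blocking it and no conditioned non-collider, so it is open.
Try {W8}:
  P1: blocked at fork node W8 ∈ conditioning set.
  P2: blocked at fork node W8 ∈ conditioning set.
  P3: blocked at fork node W8 ∈ conditioning set.
{W8} contains no descendant of W4 and blocks every backdoor path.
No other singleton works — e.g. {W7} leaves P3 open — so {W8} is the unique smallest valid adjustment set.

{W8}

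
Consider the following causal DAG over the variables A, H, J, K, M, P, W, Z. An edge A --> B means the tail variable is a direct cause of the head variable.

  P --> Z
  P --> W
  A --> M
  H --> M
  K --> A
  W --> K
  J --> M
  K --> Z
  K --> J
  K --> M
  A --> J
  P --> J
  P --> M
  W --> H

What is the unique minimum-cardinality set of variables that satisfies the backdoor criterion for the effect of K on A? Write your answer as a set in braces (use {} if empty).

Variables eligible for adjustment (non-descendants of K, excluding K and A): {H, P, W}.
Backdoor paths from K to A:
  P1: K <- W <- P -> J <- A
  P2: K <- W <- P -> J -> M <- A
  P3: K <- W <- P -> M <- A
  P4: K <- W <- P -> M <- J <- A
  P5: K <- W -> H -> M <- P -> J <- A
  P6: K <- W -> H -> M <- A
  P7: K <- W -> H -> M <- J <- A
Each backdoor path contains an unconditioned collider, so every path is already blocked with the empty conditioning set:
  P1: blocked at collider J (neither it nor any descendant is in the conditioning set).
  P2: blocked at collider M (neither it nor any descendant is in the conditioning set).
  P3: blocked at collider M (neither it nor any descendant is in the conditioning set).
  P4: blocked at collider M (neither it nor any descendant is in the conditioning set).
  P5: blocked at collider M (neither it nor any descendant is in the conditioning set).
  P6: blocked at collider M (neither it nor any descendant is in the conditioning set).
  P7: blocked at collider M (neither it nor any descendant is in the conditioning set).
The empty set is therefore the unique smallest valid set.

{}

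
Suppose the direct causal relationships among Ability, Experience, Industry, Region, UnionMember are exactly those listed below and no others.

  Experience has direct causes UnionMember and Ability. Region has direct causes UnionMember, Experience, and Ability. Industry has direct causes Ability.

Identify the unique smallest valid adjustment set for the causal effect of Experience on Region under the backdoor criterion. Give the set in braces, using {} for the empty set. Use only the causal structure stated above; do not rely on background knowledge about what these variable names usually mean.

{Ability, UnionMember}

Variables eligible for adjustment (non-descendants of Experience, excluding Experience and Region): {Ability, Industry, UnionMember}.
Backdoor paths from Experience to Region:
  P1: Experience <- Ability -> Region
  P2: Experience <- UnionMember -> Region
The empty set is not sufficient: P1 (Experience <- Ability -> Region) has no collider blocking it and no conditioned non-collider, so it is open.
Try {Ability, UnionMember}:
  P1: blocked at fork node Ability ∈ conditioning set.
  P2: blocked at fork node UnionMember ∈ conditioning set.
{Ability, UnionMember} contains no descendant of Experience and blocks every backdoor path.
Every element of {Ability, UnionMember} is needed (dropping Ability leaves P1 open; dropping UnionMember leaves P2 open), so no proper subset is valid.
Among all size-2 subsets of the eligible variables, only {Ability, UnionMember} blocks every backdoor path, so it is the unique smallest valid adjustment set.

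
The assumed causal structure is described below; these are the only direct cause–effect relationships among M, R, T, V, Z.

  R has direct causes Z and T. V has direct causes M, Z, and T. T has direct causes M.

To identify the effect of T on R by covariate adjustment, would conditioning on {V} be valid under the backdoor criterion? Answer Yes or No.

Backdoor paths from T to R (paths whose first edge points into T):
  P1: T <- M -> V <- Z -> R
Condition 1 (no descendant of T in the set): FAILS — V is a descendant of T.
Condition 2 (every backdoor path blocked by {V}):
  P1: open — collider(s) V are conditioned on (or have a conditioned descendant) and no non-collider on the path is in the set.
{V} does not satisfy the backdoor criterion.

No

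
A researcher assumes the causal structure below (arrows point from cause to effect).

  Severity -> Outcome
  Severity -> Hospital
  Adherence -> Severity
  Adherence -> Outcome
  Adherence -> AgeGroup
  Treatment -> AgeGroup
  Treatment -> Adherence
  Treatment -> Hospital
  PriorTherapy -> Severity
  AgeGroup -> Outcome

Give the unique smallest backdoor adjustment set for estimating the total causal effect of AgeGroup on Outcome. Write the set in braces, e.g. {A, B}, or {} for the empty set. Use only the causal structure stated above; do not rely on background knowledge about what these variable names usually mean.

{Adherence}

Variables eligible for adjustment (non-descendants of AgeGroup, excluding AgeGroup and Outcome): {Adherence, Hospital, PriorTherapy, Severity, Treatment}.
Backdoor paths from AgeGroup to Outcome:
  P1: AgeGroup <- Treatment -> Adherence -> Severity -> Outcome
  P2: AgeGroup <- Treatment -> Adherence -> Outcome
  P3: AgeGroup <- Treatment -> Hospital <- Severity <- Adherence -> Outcome
  P4: AgeGroup <- Treatment -> Hospital <- Severity -> Outcome
  P5: AgeGroup <- Adherence <- Treatment -> Hospital <- Severity -> Outcome
  P6: AgeGroup <- Adherence -> Severity -> Outcome
  P7: AgeGroup <- Adherence -> Outcome
The empty set is not sufficient: P1 (AgeGroup <- Treatment -> Adherence -> Severity -> Outcome) has no collider blocking it and no conditioned non-collider, so it is open.
Try {Adherence}:
  P1: blocked at chain node Adherence ∈ conditioning set.
  P2: blocked at chain node Adherence ∈ conditioning set.
  P3: blocked at collider Hospital (neither it nor any descendant is in the conditioning set).
  P4: blocked at collider Hospital (neither it nor any descendant is in the conditioning set).
  P5: blocked at chain node Adherence ∈ conditioning set.
  P6: blocked at fork node Adherence ∈ conditioning set.
  P7: blocked at fork node Adherence ∈ conditioning set.
{Adherence} contains no descendant of AgeGroup and blocks every backdoor path.
No other singleton works — e.g. {Treatment} leaves P6 open — so {Adherence} is the unique smallest valid adjustment set.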